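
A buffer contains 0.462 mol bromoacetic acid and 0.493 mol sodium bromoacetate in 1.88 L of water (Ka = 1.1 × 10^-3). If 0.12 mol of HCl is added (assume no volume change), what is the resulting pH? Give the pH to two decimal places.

After neutralization: n(BrCH2COOH) = 0.582 mol, n(BrCH2COO-) = 0.373 mol.
pKa = −log(1.1 × 10^-3) = 2.959
pH = pKa + log([A⁻]/[HA]) = 2.959 + log(0.373/0.582) = 2.959 -0.193

pH = 2.77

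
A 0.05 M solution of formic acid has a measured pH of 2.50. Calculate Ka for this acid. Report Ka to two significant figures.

Ka = 2.1 × 10^-4

[H+] = 10^(-2.50) = 3.16 × 10^-3 M
At equilibrium [HA] = 0.05 − 3.16 × 10^-3 = 4.68 × 10^-2 M
Ka = [H+][A-]/[HA] = (3.16 × 10^-3)² / 4.68 × 10^-2 = 2.1 × 10^-4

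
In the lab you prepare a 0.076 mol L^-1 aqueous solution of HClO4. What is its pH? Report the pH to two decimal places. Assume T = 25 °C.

HClO4 is a strong acid and dissociates completely, so [H+] = 0.076 M.
pH = -log(0.076) = 1.12

pH = 1.12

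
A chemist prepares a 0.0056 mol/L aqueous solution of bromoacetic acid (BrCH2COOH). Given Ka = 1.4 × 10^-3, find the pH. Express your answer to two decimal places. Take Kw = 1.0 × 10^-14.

pH = 2.66

BrCH2COOH ⇌ BrCH2COO- + H+
Ka = [H+]²/(0.0056 − [H+]) = 1.4 × 10^-3
The 5% rule fails; solving [H+]² + Ka·[H+] − Ka·C₀ = 0 exactly:
[H+] = [−0.0014 + √(0.0014² + 3.14e-05)]/2 = 2.19 × 10^-3 M
pH = −log[H+] = −log(2.19 × 10^-3) = 2.66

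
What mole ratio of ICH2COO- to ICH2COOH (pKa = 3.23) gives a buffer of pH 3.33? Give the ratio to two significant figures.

pH = pKa + log(r) ⇒ log(r) = 3.33 − 3.23 = +0.10
r = [ICH2COO-]/[ICH2COOH] = 10^(+0.10) = 1.26

ratio = 1.3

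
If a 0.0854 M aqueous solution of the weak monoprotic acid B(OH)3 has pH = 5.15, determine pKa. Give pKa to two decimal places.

[H+] = 10^(-5.15) = 7.08 × 10^-6 M
At equilibrium [HA] = 0.0854 − 7.08 × 10^-6 = 8.54 × 10^-2 M
Ka = [H+][A-]/[HA] = (7.08 × 10^-6)² / 8.54 × 10^-2 = 5.87 × 10^-10
pKa = -log(5.87 × 10^-10) = 9.23

pKa = 9.23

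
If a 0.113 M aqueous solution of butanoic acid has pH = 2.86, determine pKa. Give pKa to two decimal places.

[H+] = 10^(-2.86) = 1.38 × 10^-3 M
At equilibrium [HA] = 0.113 − 1.38 × 10^-3 = 1.12 × 10^-1 M
Ka = [H+][A-]/[HA] = (1.38 × 10^-3)² / 1.12 × 10^-1 = 1.70 × 10^-5
pKa = -log(1.70 × 10^-5) = 4.77

pKa = 4.77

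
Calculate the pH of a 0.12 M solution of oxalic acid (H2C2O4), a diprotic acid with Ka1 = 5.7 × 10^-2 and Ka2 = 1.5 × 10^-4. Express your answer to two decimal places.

Since Ka1 ≫ Ka2, the first ionization dominates [H+].
Ka1 = x²/(0.12 − x) = 5.7 × 10^-2
Solving the quadratic: x = (−Ka1 + √(Ka1² + 4·Ka1·C₀))/2 = 5.90 × 10^-2 M
pH = −log(5.90 × 10^-2) = 1.23

pH = 1.23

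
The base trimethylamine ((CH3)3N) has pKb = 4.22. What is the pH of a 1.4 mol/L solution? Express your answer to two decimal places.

(CH3)3N + H2O ⇌ (CH3)3NH+ + OH-
Kb = 10^(−4.22) = 6.03 × 10^-5
Let x = [OH-] at equilibrium. Kb = x²/(1.4 − x).
Neglecting x in the denominator: x = √(6.03 × 10^-5 × 1.4) = 9.19 × 10^-3 M
pOH = −log(9.19 × 10^-3) = 2.04; pH = 14.00 − 2.04 = 11.96

pH = 11.96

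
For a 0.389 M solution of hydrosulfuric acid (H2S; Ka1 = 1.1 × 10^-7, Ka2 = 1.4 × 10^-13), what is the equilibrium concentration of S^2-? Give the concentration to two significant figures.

1.4 × 10^-13 M

First ionization gives [H+] ≈ [HS-] = 2.07 × 10^-4 M.
Second step: Ka2 = [H+][S^2-]/[HS-] ≈ [S^2-] (since [H+] ≈ [HS-]).
So [S^2-] ≈ Ka2.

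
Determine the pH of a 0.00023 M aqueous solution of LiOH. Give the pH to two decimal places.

LiOH is a strong base; [OH-] = 0.00023 M.
pOH = -log(0.00023) = 3.64
pH = 14.00 - 3.64 = 10.36

pH = 10.36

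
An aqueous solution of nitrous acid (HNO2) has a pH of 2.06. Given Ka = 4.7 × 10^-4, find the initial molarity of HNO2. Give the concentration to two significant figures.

[H+] = 10^(-2.06) = 8.71 × 10^-3 M = x
Ka = x²/(C₀ − x) ⇒ C₀ = x + x²/Ka
C₀ = 8.71 × 10^-3 + (8.71 × 10^-3)²/(4.7 × 10^-4) = 1.70 × 10^-1 M

C₀ = 1.7 × 10^-1 M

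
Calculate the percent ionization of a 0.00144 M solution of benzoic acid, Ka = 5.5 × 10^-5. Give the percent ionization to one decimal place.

17.7%

C6H5COOH ⇌ C6H5COO- + H+; let x = [H+] at equilibrium.
Ka = x²/(C₀ − x); solving the quadratic gives x = 2.55 × 10^-4 M.
% ionization = x/C₀ × 100% = 2.55 × 10^-4/0.00144 × 100% = 17.7%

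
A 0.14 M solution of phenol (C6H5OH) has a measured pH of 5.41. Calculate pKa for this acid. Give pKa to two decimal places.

[H+] = 10^(-5.41) = 3.89 × 10^-6 M
At equilibrium [HA] = 0.14 − 3.89 × 10^-6 = 1.40 × 10^-1 M
Ka = [H+][A-]/[HA] = (3.89 × 10^-6)² / 1.40 × 10^-1 = 1.08 × 10^-10
pKa = -log(1.08 × 10^-10) = 9.97

pKa = 9.97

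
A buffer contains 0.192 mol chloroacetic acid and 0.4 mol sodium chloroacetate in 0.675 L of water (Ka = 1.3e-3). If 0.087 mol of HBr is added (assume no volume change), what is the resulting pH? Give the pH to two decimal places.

pH = 2.94

Added H+ converts ClCH2COO- to ClCH2COOH: ClCH2COOH → 0.279 mol, ClCH2COO- → 0.313 mol.
pKa = −log(1.3 × 10^-3) = 2.886
pH = pKa + log([A⁻]/[HA]) = 2.886 + log(0.313/0.279) = 2.886 +0.050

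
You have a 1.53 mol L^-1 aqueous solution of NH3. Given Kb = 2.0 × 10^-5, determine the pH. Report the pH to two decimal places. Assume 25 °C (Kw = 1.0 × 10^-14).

NH3 + H2O ⇌ NH4+ + OH-
Let x = [OH-] at equilibrium. Kb = x²/(1.53 − x).
Since Kb ≪ C₀, x ≈ √(Kb·C₀) = 5.53 × 10^-3 M.
(x/C₀ = 0.36% < 5%, so the approximation holds.)
pOH = 2.26, so pH = 14.00 − pOH = 11.74

pH = 11.74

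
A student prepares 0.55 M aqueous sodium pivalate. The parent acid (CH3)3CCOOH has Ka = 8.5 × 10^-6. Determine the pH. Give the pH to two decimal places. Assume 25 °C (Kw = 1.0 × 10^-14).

pH = 9.41

(CH3)3CCOO- is the conjugate base of the weak acid (CH3)3CCOOH.
Kb = Kw/Ka = 1.0×10^-14 / 8.5 × 10^-6 = 1.18 × 10^-9
From the ICE table, Kb = x²/(0.55 − x) = 1.18 × 10^-9.
Since Kb ≪ C₀, x ≈ √(Kb·C₀) = 2.55 × 10^-5 M.
pOH = 4.59, so pH = 14.00 − pOH = 9.41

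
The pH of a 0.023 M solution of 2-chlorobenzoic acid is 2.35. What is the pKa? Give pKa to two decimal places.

[H+] = 10^(-2.35) = 4.47 × 10^-3 M
At equilibrium [HA] = 0.023 − 4.47 × 10^-3 = 1.85 × 10^-2 M
Ka = [H+][A-]/[HA] = (4.47 × 10^-3)² / 1.85 × 10^-2 = 1.08 × 10^-3
pKa = -log(1.08 × 10^-3) = 2.97

pKa = 2.97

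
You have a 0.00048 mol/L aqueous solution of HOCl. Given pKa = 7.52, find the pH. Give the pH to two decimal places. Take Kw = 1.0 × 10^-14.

pH = 5.42

HOCl ⇌ OCl- + H+
Ka = 10^(−7.52) = 3.02 × 10^-8
Ka = [H+]²/(0.00048 − [H+]) = 3.02 × 10^-8
Assume [H+] ≪ 0.00048: [H+] ≈ √(3.02 × 10^-8 × 0.00048) = 3.81 × 10^-6 M
([H+]/C₀ = 0.79% < 5%, so the approximation holds.)
pH = −log[H+] = −log(3.81 × 10^-6) = 5.42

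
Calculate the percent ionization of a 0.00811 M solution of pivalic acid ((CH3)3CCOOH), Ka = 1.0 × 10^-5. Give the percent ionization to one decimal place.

(CH3)3CCOOH ⇌ (CH3)3CCOO- + H+; let x = [H+] at equilibrium.
x ≈ √(Ka·C₀) = √(1.0 × 10^-5 × 0.00811) = 2.85 × 10^-4 M
Fraction ionized = 2.85 × 10^-4 / 0.00811 = 0.0351 → 3.5%

3.5%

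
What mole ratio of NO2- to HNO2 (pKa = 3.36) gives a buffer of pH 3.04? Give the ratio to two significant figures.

pH = pKa + log(r) ⇒ log(r) = 3.04 − 3.36 = -0.32
r = [NO2-]/[HNO2] = 10^(-0.32) = 0.479

ratio = 0.48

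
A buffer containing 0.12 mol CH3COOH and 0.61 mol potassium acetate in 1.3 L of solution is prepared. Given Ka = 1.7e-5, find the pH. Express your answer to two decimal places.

pH = 5.48

pKa = −log(1.7 × 10^-5) = 4.770
Using pH = pKa + log([base]/[acid]) with [base]/[acid] = 0.61/0.12:
pH = 4.770 + (+0.706) = 5.48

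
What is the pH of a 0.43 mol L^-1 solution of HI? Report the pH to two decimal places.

HI is a strong acid and dissociates completely, so [H+] = 0.43 M.
pH = -log(0.43) = 0.37

pH = 0.37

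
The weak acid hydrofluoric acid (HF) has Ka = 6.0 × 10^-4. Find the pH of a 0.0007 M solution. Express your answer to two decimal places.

HF ⇌ F- + H+
Let x = [H+] at equilibrium. Ka = x²/(0.0007 − x).
x is not negligible relative to C₀; solve x² + 0.0006·x − 4.2e-07 = 0.
x = (−Ka + √(Ka² + 4·Ka·C₀))/2 = 4.14 × 10^-4 M
pH = −log[H+] = −log(4.14 × 10^-4) = 3.38

pH = 3.38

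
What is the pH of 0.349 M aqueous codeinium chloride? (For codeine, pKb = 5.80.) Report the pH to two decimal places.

pH = 4.33

C18H22NO3+ is the conjugate acid of the weak base C18H21NO3.
Kb = 10^(−5.80) = 1.58 × 10^-6
Ka = Kw/Kb = 1.0×10^-14 / 1.58 × 10^-6 = 6.33 × 10^-9
Ka = x²/(0.349 − x) = 6.33 × 10^-9
Neglecting x in the denominator: x = √(6.33 × 10^-9 × 0.349) = 4.70 × 10^-5 M
pH = −log(4.70 × 10^-5) = 4.33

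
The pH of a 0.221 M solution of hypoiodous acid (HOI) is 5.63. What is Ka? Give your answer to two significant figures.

Ka = 2.5 × 10^-11

[H+] = 10^(-5.63) = 2.34 × 10^-6 M
At equilibrium [HA] = 0.221 − 2.34 × 10^-6 = 2.21 × 10^-1 M
Ka = [H+][A-]/[HA] = (2.34 × 10^-6)² / 2.21 × 10^-1 = 2.5 × 10^-11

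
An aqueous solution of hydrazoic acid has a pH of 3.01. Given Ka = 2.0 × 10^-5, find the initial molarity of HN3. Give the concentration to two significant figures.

[H+] = 10^(-3.01) = 9.77 × 10^-4 M = x
Ka = x²/(C₀ − x) ⇒ C₀ = x + x²/Ka
C₀ = 9.77 × 10^-4 + (9.77 × 10^-4)²/(2.0 × 10^-5) = 4.87 × 10^-2 M

C₀ = 4.9 × 10^-2 M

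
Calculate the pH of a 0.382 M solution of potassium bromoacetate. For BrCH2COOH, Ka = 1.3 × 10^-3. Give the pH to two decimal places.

BrCH2COO- is the conjugate base of the weak acid BrCH2COOH.
Kb = Kw/Ka = 1.0×10^-14 / 1.3 × 10^-3 = 7.69 × 10^-12
Kb = x²/(0.382 − x) = 7.69 × 10^-12
Assume x ≪ 0.382: x ≈ √(7.69 × 10^-12 × 0.382) = 1.71 × 10^-6 M
(x/C₀ = 0.00045% < 5%, so the approximation holds.)
pOH = −log(1.71 × 10^-6) = 5.77; pH = 14.00 − 5.77 = 8.23

pH = 8.23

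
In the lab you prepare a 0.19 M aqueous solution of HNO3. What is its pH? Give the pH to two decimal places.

pH = 0.72

HNO3 is a strong acid and dissociates completely, so [H+] = 0.19 M.
pH = -log(0.19) = 0.72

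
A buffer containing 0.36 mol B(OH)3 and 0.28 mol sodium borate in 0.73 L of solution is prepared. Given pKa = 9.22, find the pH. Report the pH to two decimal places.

Using pH = pKa + log([base]/[acid]) with [base]/[acid] = 0.28/0.36:
pH = 9.22 + (-0.109) = 9.11

pH = 9.11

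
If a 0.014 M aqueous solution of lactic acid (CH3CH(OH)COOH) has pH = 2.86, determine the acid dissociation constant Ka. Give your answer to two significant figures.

[H+] = 10^(-2.86) = 1.38 × 10^-3 M
At equilibrium [HA] = 0.014 − 1.38 × 10^-3 = 1.26 × 10^-2 M
Ka = [H+][A-]/[HA] = (1.38 × 10^-3)² / 1.26 × 10^-2 = 1.5 × 10^-4

Ka = 1.5 × 10^-4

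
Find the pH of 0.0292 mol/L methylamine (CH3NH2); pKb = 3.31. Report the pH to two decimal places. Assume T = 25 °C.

pH = 11.55

CH3NH2 + H2O ⇌ CH3NH3+ + OH-
Kb = 10^(−3.31) = 4.90 × 10^-4
Kb = [OH-]²/(0.0292 − [OH-]) = 4.90 × 10^-4
The 5% rule fails; solving [OH-]² + Kb·[OH-] − Kb·C₀ = 0 exactly:
[OH-] = [−0.00049 + √(0.00049² + 5.72e-05)]/2 = 3.55 × 10^-3 M
pOH = 2.45, so pH = 14.00 − pOH = 11.55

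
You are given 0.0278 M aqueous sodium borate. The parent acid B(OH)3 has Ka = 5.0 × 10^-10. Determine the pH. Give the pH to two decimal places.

pH = 10.87

B(OH)4- is the conjugate base of the weak acid B(OH)3.
Kb = Kw/Ka = 1.0×10^-14 / 5.0 × 10^-10 = 2.00 × 10^-5
From the ICE table, Kb = [OH-]²/(0.0278 − [OH-]) = 2.00 × 10^-5.
Since Kb ≪ C₀, [OH-] ≈ √(Kb·C₀) = 7.46 × 10^-4 M.
([OH-]/C₀ = 2.7% < 5%, so the approximation holds.)
pOH = −log(7.46 × 10^-4) = 3.13; pH = 14.00 − 3.13 = 10.87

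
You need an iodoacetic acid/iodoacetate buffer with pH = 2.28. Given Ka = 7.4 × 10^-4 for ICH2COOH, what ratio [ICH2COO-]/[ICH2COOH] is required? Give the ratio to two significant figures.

pKa = -log(7.4 × 10^-4) = 3.131
pH = pKa + log(r) ⇒ log(r) = 2.28 − 3.131 = -0.851
r = [ICH2COO-]/[ICH2COOH] = 10^(-0.851) = 0.141

ratio = 0.14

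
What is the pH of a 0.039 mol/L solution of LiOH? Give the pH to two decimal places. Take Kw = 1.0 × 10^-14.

LiOH is a strong base; [OH-] = 0.039 M.
pOH = -log(0.039) = 1.41
pH = 14.00 - 1.41 = 12.59

pH = 12.59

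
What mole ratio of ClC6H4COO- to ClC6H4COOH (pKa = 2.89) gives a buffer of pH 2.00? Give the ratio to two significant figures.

ratio = 0.13

pH = pKa + log(r) ⇒ log(r) = 2.00 − 2.89 = -0.89
r = [ClC6H4COO-]/[ClC6H4COOH] = 10^(-0.89) = 0.129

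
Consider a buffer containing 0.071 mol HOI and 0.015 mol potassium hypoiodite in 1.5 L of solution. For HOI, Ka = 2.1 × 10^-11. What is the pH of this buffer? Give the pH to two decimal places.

pKa = −log(2.1 × 10^-11) = 10.678
Using pH = pKa + log([base]/[acid]) with [base]/[acid] = 0.015/0.071:
pH = 10.678 + (-0.675) = 10.00

pH = 10.00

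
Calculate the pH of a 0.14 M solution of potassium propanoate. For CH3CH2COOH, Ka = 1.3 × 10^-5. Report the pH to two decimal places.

CH3CH2COO- is the conjugate base of the weak acid CH3CH2COOH.
Kb = Kw/Ka = 1.0×10^-14 / 1.3 × 10^-5 = 7.69 × 10^-10
Let x = [OH-] at equilibrium. Kb = x²/(0.14 − x).
Neglecting x in the denominator: x = √(7.69 × 10^-10 × 0.14) = 1.04 × 10^-5 M
Check: 0.0074% ionized — well under 5%, approximation valid.
pOH = 4.98, so pH = 14.00 − pOH = 9.02

pH = 9.02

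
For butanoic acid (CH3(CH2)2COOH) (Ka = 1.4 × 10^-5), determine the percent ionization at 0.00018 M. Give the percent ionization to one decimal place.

24.3%

CH3(CH2)2COOH ⇌ CH3(CH2)2COO- + H+; let x = [H+] at equilibrium.
Solve x² + 1.4e-05x − 2.52e-09 = 0 → x = 4.37 × 10^-5 M
Fraction ionized = 4.37 × 10^-5 / 0.00018 = 0.2428 → 24.3%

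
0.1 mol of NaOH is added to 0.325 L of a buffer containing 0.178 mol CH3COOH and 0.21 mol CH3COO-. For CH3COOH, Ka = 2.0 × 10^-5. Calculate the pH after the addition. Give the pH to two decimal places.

After neutralization: n(CH3COOH) = 0.078 mol, n(CH3COO-) = 0.31 mol.
pKa = −log(2.0 × 10^-5) = 4.699
pH = pKa + log(n_CH3COO-/n_CH3COOH) = 4.699 + log(0.31/0.078) = 4.699 + (+0.599)

pH = 5.30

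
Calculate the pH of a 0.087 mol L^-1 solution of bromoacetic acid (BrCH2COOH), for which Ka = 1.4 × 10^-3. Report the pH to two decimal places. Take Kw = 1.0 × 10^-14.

BrCH2COOH ⇌ BrCH2COO- + H+
Let x = [H+] at equilibrium. Ka = x²/(0.087 − x).
Here C₀/Ka ≈ 62.1, so the small-x approximation fails. Use the quadratic:
x = [−0.0014 + √(0.0014² + 0.000487)]/2 = 1.04 × 10^-2 M
pH = −log[H+] = −log(1.04 × 10^-2) = 1.98

pH = 1.98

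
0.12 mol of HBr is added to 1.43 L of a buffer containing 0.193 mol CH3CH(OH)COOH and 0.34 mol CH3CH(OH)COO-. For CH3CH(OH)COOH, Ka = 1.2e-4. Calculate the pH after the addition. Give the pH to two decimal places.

pH = 3.77

After neutralization: n(CH3CH(OH)COOH) = 0.313 mol, n(CH3CH(OH)COO-) = 0.22 mol.
pKa = −log(1.2 × 10^-4) = 3.921
pH = pKa + log([A⁻]/[HA]) = 3.921 + log(0.22/0.313) = 3.921 -0.153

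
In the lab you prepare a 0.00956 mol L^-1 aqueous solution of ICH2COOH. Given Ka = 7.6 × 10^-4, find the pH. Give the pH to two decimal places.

ICH2COOH ⇌ ICH2COO- + H+
From the ICE table, Ka = [H+]²/(0.00956 − [H+]) = 7.6 × 10^-4.
The 5% rule fails; solving [H+]² + Ka·[H+] − Ka·C₀ = 0 exactly:
[H+] = (−Ka + √(Ka² + 4·Ka·C₀))/2 = 2.34 × 10^-3 M
pH = −log(2.34 × 10^-3) = 2.63

pH = 2.63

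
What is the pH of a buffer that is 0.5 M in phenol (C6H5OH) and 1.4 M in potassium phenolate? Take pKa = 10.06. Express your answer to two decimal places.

pH = 10.51

Henderson–Hasselbalch: pH = pKa + log([C6H5O-]/[C6H5OH]) = 10.06 + log(1.4/0.5)
pH = 10.06 + (+0.447) = 10.51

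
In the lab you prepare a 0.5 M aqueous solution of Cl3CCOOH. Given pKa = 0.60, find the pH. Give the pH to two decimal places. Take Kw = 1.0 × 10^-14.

pH = 0.60

Cl3CCOOH ⇌ Cl3CCOO- + H+
Ka = 10^(−0.60) = 2.51 × 10^-1
Ka = x²/(0.5 − x) = 2.51 × 10^-1
Here C₀/Ka ≈ 1.99, so the small-x approximation fails. Use the quadratic:
x = [−0.251 + √(0.251² + 0.502)]/2 = 2.50 × 10^-1 M
pH = −log[H+] = −log(2.50 × 10^-1) = 0.60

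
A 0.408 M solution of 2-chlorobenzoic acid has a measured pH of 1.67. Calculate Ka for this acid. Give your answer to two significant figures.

Ka = 1.2 × 10^-3

[H+] = 10^(-1.67) = 2.14 × 10^-2 M
At equilibrium [HA] = 0.408 − 2.14 × 10^-2 = 3.87 × 10^-1 M
Ka = [H+][A-]/[HA] = (2.14 × 10^-2)² / 3.87 × 10^-1 = 1.2 × 10^-3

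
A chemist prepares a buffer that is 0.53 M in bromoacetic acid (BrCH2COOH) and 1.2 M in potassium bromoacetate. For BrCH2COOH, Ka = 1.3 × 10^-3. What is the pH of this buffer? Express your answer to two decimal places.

pKa = −log(1.3 × 10^-3) = 2.886
Using pH = pKa + log([base]/[acid]) with [base]/[acid] = 1.2/0.53:
pH = 2.886 + (+0.355) = 3.24

pH = 3.24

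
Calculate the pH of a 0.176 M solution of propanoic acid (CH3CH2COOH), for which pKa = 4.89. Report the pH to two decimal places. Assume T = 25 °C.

CH3CH2COOH ⇌ CH3CH2COO- + H+
Ka = 10^(−4.89) = 1.29 × 10^-5
Ka = x²/(0.176 − x) = 1.29 × 10^-5
Neglecting x in the denominator: x = √(1.29 × 10^-5 × 0.176) = 1.51 × 10^-3 M
Check: 0.86% ionized — well under 5%, approximation valid.
pH = −log[H+] = −log(1.51 × 10^-3) = 2.82

pH = 2.82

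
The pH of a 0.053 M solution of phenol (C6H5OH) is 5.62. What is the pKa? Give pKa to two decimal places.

[H+] = 10^(-5.62) = 2.40 × 10^-6 M
At equilibrium [HA] = 0.053 − 2.40 × 10^-6 = 5.30 × 10^-2 M
Ka = [H+][A-]/[HA] = (2.40 × 10^-6)² / 5.30 × 10^-2 = 1.09 × 10^-10
pKa = -log(1.09 × 10^-10) = 9.96

pKa = 9.96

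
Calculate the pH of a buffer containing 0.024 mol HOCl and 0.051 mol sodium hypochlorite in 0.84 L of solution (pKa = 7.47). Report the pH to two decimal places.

Using pH = pKa + log([base]/[acid]) with [base]/[acid] = 0.051/0.024:
pH = 7.47 + (+0.327) = 7.80

pH = 7.80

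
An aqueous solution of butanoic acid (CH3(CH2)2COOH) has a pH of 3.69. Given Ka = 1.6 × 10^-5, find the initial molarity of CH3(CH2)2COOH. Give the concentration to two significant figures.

[H+] = 10^(-3.69) = 2.04 × 10^-4 M = x
Ka = x²/(C₀ − x) ⇒ C₀ = x + x²/Ka
C₀ = 2.04 × 10^-4 + (2.04 × 10^-4)²/(1.6 × 10^-5) = 2.81 × 10^-3 M

C₀ = 2.8 × 10^-3 M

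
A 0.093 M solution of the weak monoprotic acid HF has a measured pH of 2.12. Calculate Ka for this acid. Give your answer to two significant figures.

Ka = 6.7 × 10^-4

[H+] = 10^(-2.12) = 7.59 × 10^-3 M
At equilibrium [HA] = 0.093 − 7.59 × 10^-3 = 8.54 × 10^-2 M
Ka = [H+][A-]/[HA] = (7.59 × 10^-3)² / 8.54 × 10^-2 = 6.7 × 10^-4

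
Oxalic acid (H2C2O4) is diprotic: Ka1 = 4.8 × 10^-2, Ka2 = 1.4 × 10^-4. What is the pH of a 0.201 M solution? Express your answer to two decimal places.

pH = 1.11

Ka1 ≫ Ka2, so treat the first dissociation as the only significant source of H+.
Ka1 = x²/(0.201 − x) = 4.8 × 10^-2
Solving the quadratic: x = (−Ka1 + √(Ka1² + 4·Ka1·C₀))/2 = 7.71 × 10^-2 M
pH = −log(7.71 × 10^-2) = 1.11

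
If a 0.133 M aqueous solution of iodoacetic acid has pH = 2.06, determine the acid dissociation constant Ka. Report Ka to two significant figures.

[H+] = 10^(-2.06) = 8.71 × 10^-3 M
At equilibrium [HA] = 0.133 − 8.71 × 10^-3 = 1.24 × 10^-1 M
Ka = [H+][A-]/[HA] = (8.71 × 10^-3)² / 1.24 × 10^-1 = 6.1 × 10^-4

Ka = 6.1 × 10^-4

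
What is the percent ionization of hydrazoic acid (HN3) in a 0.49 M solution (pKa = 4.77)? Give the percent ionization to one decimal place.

0.6%

HN3 ⇌ N3- + H+; let x = [H+] at equilibrium.
Ka = 10^(−4.77) = 1.70 × 10^-5
x ≈ √(Ka·C₀) = √(1.70 × 10^-5 × 0.49) = 2.89 × 10^-3 M
Fraction ionized = 2.89 × 10^-3 / 0.49 = 0.0059 → 0.6%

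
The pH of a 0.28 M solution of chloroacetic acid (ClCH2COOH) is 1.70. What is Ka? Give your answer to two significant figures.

Ka = 1.5 × 10^-3

[H+] = 10^(-1.70) = 2.00 × 10^-2 M
At equilibrium [HA] = 0.28 − 2.00 × 10^-2 = 2.60 × 10^-1 M
Ka = [H+][A-]/[HA] = (2.00 × 10^-2)² / 2.60 × 10^-1 = 1.5 × 10^-3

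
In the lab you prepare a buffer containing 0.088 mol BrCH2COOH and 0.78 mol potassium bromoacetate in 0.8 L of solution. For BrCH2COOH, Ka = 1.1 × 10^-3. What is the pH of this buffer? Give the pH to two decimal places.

pKa = −log(1.1 × 10^-3) = 2.959
Using pH = pKa + log([base]/[acid]) with [base]/[acid] = 0.78/0.088:
pH = 2.959 + (+0.948) = 3.91

pH = 3.91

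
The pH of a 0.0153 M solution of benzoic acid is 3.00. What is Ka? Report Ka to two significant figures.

[H+] = 10^(-3.00) = 1.00 × 10^-3 M
At equilibrium [HA] = 0.0153 − 1.00 × 10^-3 = 1.43 × 10^-2 M
Ka = [H+][A-]/[HA] = (1.00 × 10^-3)² / 1.43 × 10^-2 = 7.0 × 10^-5

Ka = 7.0 × 10^-5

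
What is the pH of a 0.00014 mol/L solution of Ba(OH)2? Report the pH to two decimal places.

Ba(OH)2 is a strong base (each formula unit releases 2 OH-); [OH-] = 0.00028 M.
pOH = -log(0.00028) = 3.55
pH = 14.00 - 3.55 = 10.45

pH = 10.45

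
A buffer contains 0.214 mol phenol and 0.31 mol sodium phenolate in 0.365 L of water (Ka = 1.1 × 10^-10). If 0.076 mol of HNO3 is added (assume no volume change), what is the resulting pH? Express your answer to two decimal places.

After neutralization: n(C6H5OH) = 0.29 mol, n(C6H5O-) = 0.234 mol.
pKa = −log(1.1 × 10^-10) = 9.959
pH = pKa + log(n_C6H5O-/n_C6H5OH) = 9.959 + log(0.234/0.29) = 9.959 + (-0.093)

pH = 9.87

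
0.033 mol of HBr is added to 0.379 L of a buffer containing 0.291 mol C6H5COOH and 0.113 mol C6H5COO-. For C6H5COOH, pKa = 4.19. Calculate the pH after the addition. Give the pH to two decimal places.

pH = 3.58

After neutralization: n(C6H5COOH) = 0.324 mol, n(C6H5COO-) = 0.08 mol.
Henderson–Hasselbalch with mole ratio 0.08/0.324: pH = 4.19 + (-0.607)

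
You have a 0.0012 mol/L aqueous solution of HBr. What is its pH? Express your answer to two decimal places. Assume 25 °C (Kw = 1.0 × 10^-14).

pH = 2.92

HBr is a strong acid and dissociates completely, so [H+] = 0.0012 M.
pH = -log(0.0012) = 2.92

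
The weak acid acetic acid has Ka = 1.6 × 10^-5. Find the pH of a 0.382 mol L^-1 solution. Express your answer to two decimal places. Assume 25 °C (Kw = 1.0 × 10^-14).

CH3COOH ⇌ CH3COO- + H+
Ka = x²/(0.382 − x) = 1.6 × 10^-5
Assume x ≪ 0.382: x ≈ √(1.6 × 10^-5 × 0.382) = 2.47 × 10^-3 M
Check: 0.65% ionized — well under 5%, approximation valid.
pH = −log[H+] = −log(2.47 × 10^-3) = 2.61

pH = 2.61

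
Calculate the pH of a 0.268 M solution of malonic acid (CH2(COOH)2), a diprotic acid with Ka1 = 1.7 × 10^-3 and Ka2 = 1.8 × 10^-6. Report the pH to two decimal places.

pH = 1.69

Ka1 ≫ Ka2, so treat the first dissociation as the only significant source of H+.
Ka1 = x²/(0.268 − x) = 1.7 × 10^-3
Solving the quadratic: x = (−Ka1 + √(Ka1² + 4·Ka1·C₀))/2 = 2.05 × 10^-2 M
pH = −log(2.05 × 10^-2) = 1.69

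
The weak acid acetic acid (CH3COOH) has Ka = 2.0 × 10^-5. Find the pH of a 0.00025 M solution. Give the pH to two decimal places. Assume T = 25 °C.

pH = 4.21

CH3COOH ⇌ CH3COO- + H+
From the ICE table, Ka = [H+]²/(0.00025 − [H+]) = 2.0 × 10^-5.
[H+] is not negligible relative to C₀; solve [H+]² + 2e-05·[H+] − 5e-09 = 0.
[H+] = (−Ka + √(Ka² + 4·Ka·C₀))/2 = 6.14 × 10^-5 M
pH = −log[H+] = −log(6.14 × 10^-5) = 4.21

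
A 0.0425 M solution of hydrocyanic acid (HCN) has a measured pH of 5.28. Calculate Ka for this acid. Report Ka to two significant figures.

[H+] = 10^(-5.28) = 5.25 × 10^-6 M
At equilibrium [HA] = 0.0425 − 5.25 × 10^-6 = 4.25 × 10^-2 M
Ka = [H+][A-]/[HA] = (5.25 × 10^-6)² / 4.25 × 10^-2 = 6.5 × 10^-10

Ka = 6.5 × 10^-10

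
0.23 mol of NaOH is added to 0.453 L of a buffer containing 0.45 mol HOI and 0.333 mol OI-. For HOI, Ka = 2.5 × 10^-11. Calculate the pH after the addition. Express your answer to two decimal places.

After neutralization: n(HOI) = 0.22 mol, n(OI-) = 0.563 mol.
pKa = −log(2.5 × 10^-11) = 10.602
pH = pKa + log(n_OI-/n_HOI) = 10.602 + log(0.563/0.22) = 10.602 + (+0.408)

pH = 11.01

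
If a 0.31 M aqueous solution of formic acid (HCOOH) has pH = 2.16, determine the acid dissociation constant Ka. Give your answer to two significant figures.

[H+] = 10^(-2.16) = 6.92 × 10^-3 M
At equilibrium [HA] = 0.31 − 6.92 × 10^-3 = 3.03 × 10^-1 M
Ka = [H+][A-]/[HA] = (6.92 × 10^-3)² / 3.03 × 10^-1 = 1.6 × 10^-4

Ka = 1.6 × 10^-4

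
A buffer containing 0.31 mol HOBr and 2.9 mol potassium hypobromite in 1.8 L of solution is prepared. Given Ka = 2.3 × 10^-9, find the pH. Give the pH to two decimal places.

pKa = −log(2.3 × 10^-9) = 8.638
pH = pKa + log([A⁻]/[HA]) = 8.638 + log(2.9/0.31)
pH = 8.638 + (+0.971) = 9.61

pH = 9.61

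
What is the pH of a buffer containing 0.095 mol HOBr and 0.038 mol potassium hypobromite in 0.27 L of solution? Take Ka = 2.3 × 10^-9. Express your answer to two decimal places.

pH = 8.24

pKa = −log(2.3 × 10^-9) = 8.638
Using pH = pKa + log([base]/[acid]) with [base]/[acid] = 0.038/0.095:
pH = 8.638 + (-0.398) = 8.24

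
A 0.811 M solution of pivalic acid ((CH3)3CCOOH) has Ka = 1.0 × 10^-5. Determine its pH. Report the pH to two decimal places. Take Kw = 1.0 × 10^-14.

(CH3)3CCOOH ⇌ (CH3)3CCOO- + H+
Let x = [H+] at equilibrium. Ka = x²/(0.811 − x).
Assume x ≪ 0.811: x ≈ √(1.0 × 10^-5 × 0.811) = 2.85 × 10^-3 M
pH = −log(2.85 × 10^-3) = 2.55

pH = 2.55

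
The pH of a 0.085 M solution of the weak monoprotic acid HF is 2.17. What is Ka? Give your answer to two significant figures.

Ka = 5.8 × 10^-4

[H+] = 10^(-2.17) = 6.76 × 10^-3 M
At equilibrium [HA] = 0.085 − 6.76 × 10^-3 = 7.82 × 10^-2 M
Ka = [H+][A-]/[HA] = (6.76 × 10^-3)² / 7.82 × 10^-2 = 5.8 × 10^-4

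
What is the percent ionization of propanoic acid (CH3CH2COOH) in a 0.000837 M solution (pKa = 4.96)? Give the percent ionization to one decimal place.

10.8%

CH3CH2COOH ⇌ CH3CH2COO- + H+; let x = [H+] at equilibrium.
Ka = 10^(−4.96) = 1.10 × 10^-5
Solve x² + 1.1e-05x − 9.21e-09 = 0 → x = 9.06 × 10^-5 M
Fraction ionized = 9.06 × 10^-5 / 0.000837 = 0.1082 → 10.8%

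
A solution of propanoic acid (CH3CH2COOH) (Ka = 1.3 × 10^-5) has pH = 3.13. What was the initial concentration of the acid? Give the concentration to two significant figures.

C₀ = 4.3 × 10^-2 M

[H+] = 10^(-3.13) = 7.41 × 10^-4 M = x
Ka = x²/(C₀ − x) ⇒ C₀ = x + x²/Ka
C₀ = 7.41 × 10^-4 + (7.41 × 10^-4)²/(1.3 × 10^-5) = 4.30 × 10^-2 M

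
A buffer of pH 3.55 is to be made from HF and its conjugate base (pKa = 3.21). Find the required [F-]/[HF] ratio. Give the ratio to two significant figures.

pH = pKa + log(r) ⇒ log(r) = 3.55 − 3.21 = +0.34
r = [F-]/[HF] = 10^(+0.34) = 2.19

ratio = 2.2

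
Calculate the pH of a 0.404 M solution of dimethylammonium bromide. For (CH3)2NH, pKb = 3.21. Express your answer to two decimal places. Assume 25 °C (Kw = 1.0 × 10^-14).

(CH3)2NH2+ is the conjugate acid of the weak base (CH3)2NH.
Kb = 10^(−3.21) = 6.17 × 10^-4
Ka = Kw/Kb = 1.0×10^-14 / 6.17 × 10^-4 = 1.62 × 10^-11
From the ICE table, Ka = [H+]²/(0.404 − [H+]) = 1.62 × 10^-11.
Assume [H+] ≪ 0.404: [H+] ≈ √(1.62 × 10^-11 × 0.404) = 2.56 × 10^-6 M
([H+]/C₀ = 0.00063% < 5%, so the approximation holds.)
pH = −log(2.56 × 10^-6) = 5.59

pH = 5.59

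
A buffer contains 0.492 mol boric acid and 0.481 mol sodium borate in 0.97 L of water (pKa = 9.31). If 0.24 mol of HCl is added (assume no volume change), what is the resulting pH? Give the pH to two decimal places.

pH = 8.83

After neutralization: n(B(OH)3) = 0.732 mol, n(B(OH)4-) = 0.241 mol.
pH = pKa + log(n_B(OH)4-/n_B(OH)3) = 9.31 + log(0.241/0.732) = 9.31 + (-0.482)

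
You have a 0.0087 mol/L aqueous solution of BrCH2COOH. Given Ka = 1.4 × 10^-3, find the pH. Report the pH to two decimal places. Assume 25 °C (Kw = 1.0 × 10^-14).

pH = 2.54

BrCH2COOH ⇌ BrCH2COO- + H+
From the ICE table, Ka = x²/(0.0087 − x) = 1.4 × 10^-3.
Here C₀/Ka ≈ 6.21, so the small-x approximation fails. Use the quadratic:
x = (−Ka + √(Ka² + 4·Ka·C₀))/2 = 2.86 × 10^-3 M
pH = −log(2.86 × 10^-3) = 2.54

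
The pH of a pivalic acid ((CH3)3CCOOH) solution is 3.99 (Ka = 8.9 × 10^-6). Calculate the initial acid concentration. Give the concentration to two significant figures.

[H+] = 10^(-3.99) = 1.02 × 10^-4 M = x
Ka = x²/(C₀ − x) ⇒ C₀ = x + x²/Ka
C₀ = 1.02 × 10^-4 + (1.02 × 10^-4)²/(8.9 × 10^-6) = 1.27 × 10^-3 M

C₀ = 1.3 × 10^-3 M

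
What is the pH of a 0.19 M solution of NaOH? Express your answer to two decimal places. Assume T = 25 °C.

pH = 13.28

NaOH is a strong base; [OH-] = 0.19 M.
pOH = -log(0.19) = 0.72
pH = 14.00 - 0.72 = 13.28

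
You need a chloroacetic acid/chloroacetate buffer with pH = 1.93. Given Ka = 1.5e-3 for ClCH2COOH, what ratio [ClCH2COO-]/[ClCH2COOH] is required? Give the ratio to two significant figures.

ratio = 0.13

pKa = -log(1.5 × 10^-3) = 2.824
pH = pKa + log(r) ⇒ log(r) = 1.93 − 2.824 = -0.894
r = [ClCH2COO-]/[ClCH2COOH] = 10^(-0.894) = 0.128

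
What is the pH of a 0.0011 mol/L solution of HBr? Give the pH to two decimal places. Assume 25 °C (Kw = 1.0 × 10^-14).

HBr is a strong acid and dissociates completely, so [H+] = 0.0011 M.
pH = -log(0.0011) = 2.96

pH = 2.96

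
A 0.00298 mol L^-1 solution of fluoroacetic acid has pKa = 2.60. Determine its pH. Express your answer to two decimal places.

FCH2COOH ⇌ FCH2COO- + H+
Ka = 10^(−2.60) = 2.51 × 10^-3
Let x = [H+] at equilibrium. Ka = x²/(0.00298 − x).
The 5% rule fails; solving x² + Ka·x − Ka·C₀ = 0 exactly:
x = [−0.00251 + √(0.00251² + 2.99e-05)]/2 = 1.75 × 10^-3 M
pH = −log(1.75 × 10^-3) = 2.76

pH = 2.76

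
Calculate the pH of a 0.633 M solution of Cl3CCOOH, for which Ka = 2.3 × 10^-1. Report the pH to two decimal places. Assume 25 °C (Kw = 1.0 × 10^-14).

pH = 0.55

Cl3CCOOH ⇌ Cl3CCOO- + H+
Ka = [H+]²/(0.633 − [H+]) = 2.3 × 10^-1
[H+] is not negligible relative to C₀; solve [H+]² + 0.23·[H+] − 0.146 = 0.
[H+] = [−0.23 + √(0.23² + 0.582)]/2 = 2.84 × 10^-1 M
pH = −log[H+] = −log(2.84 × 10^-1) = 0.55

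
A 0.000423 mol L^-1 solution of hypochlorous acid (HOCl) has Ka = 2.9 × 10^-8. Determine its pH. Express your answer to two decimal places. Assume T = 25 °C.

pH = 5.46

HOCl ⇌ OCl- + H+
Let x = [H+] at equilibrium. Ka = x²/(0.000423 − x).
Assume x ≪ 0.000423: x ≈ √(2.9 × 10^-8 × 0.000423) = 3.50 × 10^-6 M
Check: 0.83% ionized — well under 5%, approximation valid.
pH = −log[H+] = −log(3.50 × 10^-6) = 5.46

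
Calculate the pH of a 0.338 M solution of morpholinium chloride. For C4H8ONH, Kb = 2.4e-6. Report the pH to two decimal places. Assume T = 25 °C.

C4H8ONH2+ is the conjugate acid of the weak base C4H8ONH.
Ka = Kw/Kb = 1.0×10^-14 / 2.4 × 10^-6 = 4.17 × 10^-9
Ka = [H+]²/(0.338 − [H+]) = 4.17 × 10^-9
Assume [H+] ≪ 0.338: [H+] ≈ √(4.17 × 10^-9 × 0.338) = 3.75 × 10^-5 M
Check: 0.011% ionized — well under 5%, approximation valid.
pH = −log(3.75 × 10^-5) = 4.43

pH = 4.43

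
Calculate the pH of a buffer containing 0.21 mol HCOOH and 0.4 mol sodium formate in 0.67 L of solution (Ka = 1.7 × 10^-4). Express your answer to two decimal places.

pKa = −log(1.7 × 10^-4) = 3.770
pH = pKa + log([A⁻]/[HA]) = 3.770 + log(0.4/0.21)
pH = 3.770 + (+0.280) = 4.05

pH = 4.05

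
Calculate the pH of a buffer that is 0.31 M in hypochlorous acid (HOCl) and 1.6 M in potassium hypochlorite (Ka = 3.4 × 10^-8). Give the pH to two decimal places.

pKa = −log(3.4 × 10^-8) = 7.469
Using pH = pKa + log([base]/[acid]) with [base]/[acid] = 1.6/0.31:
pH = 7.469 + (+0.713) = 8.18

pH = 8.18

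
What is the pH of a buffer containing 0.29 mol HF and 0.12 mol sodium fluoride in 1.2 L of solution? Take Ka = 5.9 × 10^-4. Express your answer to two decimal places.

pH = 2.85

pKa = −log(5.9 × 10^-4) = 3.229
Using pH = pKa + log([base]/[acid]) with [base]/[acid] = 0.12/0.29:
pH = 3.229 + (-0.383) = 2.85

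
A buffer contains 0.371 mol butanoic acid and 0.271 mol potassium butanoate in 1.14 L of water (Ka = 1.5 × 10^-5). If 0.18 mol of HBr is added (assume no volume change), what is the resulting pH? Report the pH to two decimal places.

Added H+ converts CH3(CH2)2COO- to CH3(CH2)2COOH: CH3(CH2)2COOH → 0.551 mol, CH3(CH2)2COO- → 0.091 mol.
pKa = −log(1.5 × 10^-5) = 4.824
pH = pKa + log([A⁻]/[HA]) = 4.824 + log(0.091/0.551) = 4.824 -0.782

pH = 4.04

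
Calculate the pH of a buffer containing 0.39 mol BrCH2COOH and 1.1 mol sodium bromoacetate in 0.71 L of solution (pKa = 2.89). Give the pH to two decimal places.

pH = 3.34

pH = pKa + log([A⁻]/[HA]) = 2.89 + log(1.1/0.39)
pH = 2.89 + (+0.450) = 3.34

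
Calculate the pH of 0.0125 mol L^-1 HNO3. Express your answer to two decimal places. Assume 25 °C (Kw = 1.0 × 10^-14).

pH = 1.90

HNO3 is a strong acid and dissociates completely, so [H+] = 0.0125 M.
pH = -log(0.0125) = 1.90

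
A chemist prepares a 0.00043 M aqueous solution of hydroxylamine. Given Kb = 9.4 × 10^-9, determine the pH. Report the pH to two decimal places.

pH = 8.30

NH2OH + H2O ⇌ NH3OH+ + OH-
Kb = [OH-]²/(0.00043 − [OH-]) = 9.4 × 10^-9
Since Kb ≪ C₀, [OH-] ≈ √(Kb·C₀) = 2.01 × 10^-6 M.
pOH = 5.70, so pH = 14.00 − pOH = 8.30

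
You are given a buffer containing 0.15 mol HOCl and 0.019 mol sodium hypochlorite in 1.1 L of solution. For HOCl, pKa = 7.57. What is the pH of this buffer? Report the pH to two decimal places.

pH = 6.67

Henderson–Hasselbalch: pH = pKa + log([OCl-]/[HOCl]) = 7.57 + log(0.019/0.15)
pH = 7.57 + (-0.897) = 6.67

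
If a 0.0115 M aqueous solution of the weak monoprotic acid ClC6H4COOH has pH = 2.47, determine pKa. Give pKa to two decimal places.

[H+] = 10^(-2.47) = 3.39 × 10^-3 M
At equilibrium [HA] = 0.0115 − 3.39 × 10^-3 = 8.11 × 10^-3 M
Ka = [H+][A-]/[HA] = (3.39 × 10^-3)² / 8.11 × 10^-3 = 1.42 × 10^-3
pKa = -log(1.42 × 10^-3) = 2.85

pKa = 2.85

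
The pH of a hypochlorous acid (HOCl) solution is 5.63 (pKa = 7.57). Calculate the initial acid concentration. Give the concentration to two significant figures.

[H+] = 10^(-5.63) = 2.34 × 10^-6 M = x
Ka = 10^(−7.57) = 2.69 × 10^-8
Ka = x²/(C₀ − x) ⇒ C₀ = x + x²/Ka
C₀ = 2.34 × 10^-6 + (2.34 × 10^-6)²/(2.69 × 10^-8) = 2.06 × 10^-4 M

C₀ = 2.1 × 10^-4 M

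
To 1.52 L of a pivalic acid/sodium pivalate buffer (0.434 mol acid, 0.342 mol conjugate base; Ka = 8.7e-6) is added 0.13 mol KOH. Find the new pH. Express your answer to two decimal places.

pH = 5.25

After neutralization: n((CH3)3CCOOH) = 0.304 mol, n((CH3)3CCOO-) = 0.472 mol.
pKa = −log(8.7 × 10^-6) = 5.060
pH = pKa + log([A⁻]/[HA]) = 5.060 + log(0.472/0.304) = 5.060 +0.191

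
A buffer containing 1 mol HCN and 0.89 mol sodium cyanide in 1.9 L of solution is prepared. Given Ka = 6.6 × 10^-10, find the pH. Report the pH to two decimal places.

pKa = −log(6.6 × 10^-10) = 9.180
Using pH = pKa + log([base]/[acid]) with [base]/[acid] = 0.89/1:
pH = 9.180 + (-0.051) = 9.13

pH = 9.13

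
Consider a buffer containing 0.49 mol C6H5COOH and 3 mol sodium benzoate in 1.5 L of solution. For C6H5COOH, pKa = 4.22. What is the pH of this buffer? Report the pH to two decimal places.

pH = 5.01

Using pH = pKa + log([base]/[acid]) with [base]/[acid] = 3/0.49:
pH = 4.22 + (+0.787) = 5.01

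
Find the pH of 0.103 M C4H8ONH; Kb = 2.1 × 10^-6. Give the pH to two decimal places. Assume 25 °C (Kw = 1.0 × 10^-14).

pH = 10.67

C4H8ONH + H2O ⇌ C4H8ONH2+ + OH-
From the ICE table, Kb = x²/(0.103 − x) = 2.1 × 10^-6.
Assume x ≪ 0.103: x ≈ √(2.1 × 10^-6 × 0.103) = 4.65 × 10^-4 M
pOH = −log(4.65 × 10^-4) = 3.33; pH = 14.00 − 3.33 = 10.67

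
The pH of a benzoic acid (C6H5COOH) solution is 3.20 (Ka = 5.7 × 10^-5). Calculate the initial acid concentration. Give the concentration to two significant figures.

C₀ = 7.6 × 10^-3 M

[H+] = 10^(-3.20) = 6.31 × 10^-4 M = x
Ka = x²/(C₀ − x) ⇒ C₀ = x + x²/Ka
C₀ = 6.31 × 10^-4 + (6.31 × 10^-4)²/(5.7 × 10^-5) = 7.62 × 10^-3 M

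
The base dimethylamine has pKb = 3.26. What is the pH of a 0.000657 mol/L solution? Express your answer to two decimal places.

pH = 10.59

(CH3)2NH + H2O ⇌ (CH3)2NH2+ + OH-
Kb = 10^(−3.26) = 5.50 × 10^-4
From the ICE table, Kb = x²/(0.000657 − x) = 5.50 × 10^-4.
The 5% rule fails; solving x² + Kb·x − Kb·C₀ = 0 exactly:
x = (−Kb + √(Kb² + 4·Kb·C₀))/2 = 3.86 × 10^-4 M
pOH = 3.41, so pH = 14.00 − pOH = 10.59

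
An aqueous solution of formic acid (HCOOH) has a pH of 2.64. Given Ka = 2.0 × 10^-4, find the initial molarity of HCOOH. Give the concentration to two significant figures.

[H+] = 10^(-2.64) = 2.29 × 10^-3 M = x
Ka = x²/(C₀ − x) ⇒ C₀ = x + x²/Ka
C₀ = 2.29 × 10^-3 + (2.29 × 10^-3)²/(2.0 × 10^-4) = 2.85 × 10^-2 M

C₀ = 2.9 × 10^-2 M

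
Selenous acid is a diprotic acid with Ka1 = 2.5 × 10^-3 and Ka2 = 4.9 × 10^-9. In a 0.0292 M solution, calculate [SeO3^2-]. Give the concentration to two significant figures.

4.9 × 10^-9 M

First ionization gives [H+] ≈ [HSeO3-] = 7.38 × 10^-3 M.
Second step: Ka2 = [H+][SeO3^2-]/[HSeO3-] ≈ [SeO3^2-] (since [H+] ≈ [HSeO3-]).
So [SeO3^2-] ≈ Ka2.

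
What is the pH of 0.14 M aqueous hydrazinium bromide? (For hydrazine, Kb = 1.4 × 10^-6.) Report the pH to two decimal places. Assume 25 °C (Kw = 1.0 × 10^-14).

pH = 4.50

N2H5+ is the conjugate acid of the weak base N2H4.
Ka = Kw/Kb = 1.0×10^-14 / 1.4 × 10^-6 = 7.14 × 10^-9
From the ICE table, Ka = x²/(0.14 − x) = 7.14 × 10^-9.
Neglecting x in the denominator: x = √(7.14 × 10^-9 × 0.14) = 3.16 × 10^-5 M
Check: 0.023% ionized — well under 5%, approximation valid.
pH = −log(3.16 × 10^-5) = 4.50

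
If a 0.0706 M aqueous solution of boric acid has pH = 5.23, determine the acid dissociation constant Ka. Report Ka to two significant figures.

[H+] = 10^(-5.23) = 5.89 × 10^-6 M
At equilibrium [HA] = 0.0706 − 5.89 × 10^-6 = 7.06 × 10^-2 M
Ka = [H+][A-]/[HA] = (5.89 × 10^-6)² / 7.06 × 10^-2 = 4.9 × 10^-10

Ka = 4.9 × 10^-10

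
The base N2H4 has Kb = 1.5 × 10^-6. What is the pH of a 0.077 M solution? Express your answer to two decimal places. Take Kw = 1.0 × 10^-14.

N2H4 + H2O ⇌ N2H5+ + OH-
Kb = [OH-]²/(0.077 − [OH-]) = 1.5 × 10^-6
Since Kb ≪ C₀, [OH-] ≈ √(Kb·C₀) = 3.40 × 10^-4 M.
([OH-]/C₀ = 0.44% < 5%, so the approximation holds.)
pOH = −log(3.40 × 10^-4) = 3.47; pH = 14.00 − 3.47 = 10.53

pH = 10.53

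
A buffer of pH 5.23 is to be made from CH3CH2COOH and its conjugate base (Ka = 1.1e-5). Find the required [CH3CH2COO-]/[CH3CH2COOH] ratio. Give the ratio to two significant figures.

pKa = -log(1.1 × 10^-5) = 4.959
pH = pKa + log(r) ⇒ log(r) = 5.23 − 4.959 = +0.271
r = [CH3CH2COO-]/[CH3CH2COOH] = 10^(+0.271) = 1.87

ratio = 1.9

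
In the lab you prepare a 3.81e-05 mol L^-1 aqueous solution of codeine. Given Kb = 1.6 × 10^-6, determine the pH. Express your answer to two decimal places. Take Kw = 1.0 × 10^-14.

C18H21NO3 + H2O ⇌ C18H22NO3+ + OH-
From the ICE table, Kb = [OH-]²/(3.81e-05 − [OH-]) = 1.6 × 10^-6.
[OH-] is not negligible relative to C₀; solve [OH-]² + 1.6e-06·[OH-] − 6.1e-11 = 0.
[OH-] = [−1.6e-06 + √(1.6e-06² + 2.44e-10)]/2 = 7.05 × 10^-6 M
pOH = 5.15, so pH = 14.00 − pOH = 8.85

pH = 8.85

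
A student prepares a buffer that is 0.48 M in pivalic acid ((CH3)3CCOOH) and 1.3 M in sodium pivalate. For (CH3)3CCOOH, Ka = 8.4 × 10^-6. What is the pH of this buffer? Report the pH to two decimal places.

pKa = −log(8.4 × 10^-6) = 5.076
pH = pKa + log([A⁻]/[HA]) = 5.076 + log(1.3/0.48)
pH = 5.076 + (+0.433) = 5.51

pH = 5.51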